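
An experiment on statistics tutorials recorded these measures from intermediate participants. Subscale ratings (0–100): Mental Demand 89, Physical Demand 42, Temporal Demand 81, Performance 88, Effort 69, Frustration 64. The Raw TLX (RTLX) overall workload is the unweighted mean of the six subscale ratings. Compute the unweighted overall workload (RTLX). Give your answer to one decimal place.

Sum of ratings = 89 + 42 + 81 + 88 + 69 + 64 = 433.
RTLX = 433 / 6 = 72.1667 ≈ 72.2.

72.2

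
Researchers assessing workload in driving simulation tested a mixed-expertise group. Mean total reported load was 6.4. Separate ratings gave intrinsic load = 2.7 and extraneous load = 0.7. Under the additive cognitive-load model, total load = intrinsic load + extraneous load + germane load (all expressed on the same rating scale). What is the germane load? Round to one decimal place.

germane load = total − intrinsic − extraneous
             = 6.4 − 2.7 − 0.7 = 3.0.

3.0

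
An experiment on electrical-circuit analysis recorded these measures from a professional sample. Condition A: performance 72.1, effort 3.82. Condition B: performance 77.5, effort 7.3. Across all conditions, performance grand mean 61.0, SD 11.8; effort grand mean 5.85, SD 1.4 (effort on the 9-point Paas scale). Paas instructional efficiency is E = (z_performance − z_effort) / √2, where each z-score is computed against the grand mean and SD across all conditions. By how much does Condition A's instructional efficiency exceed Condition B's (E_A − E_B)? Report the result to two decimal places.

1.43

Condition A: z_P = (72.1 − 61.0)/11.8 = 0.9407; z_E = (3.82 − 5.85)/1.4 = -1.4500; E_A = (0.9407 − (-1.4500))/√2 = 1.6905.
Condition B: z_P = (77.5 − 61.0)/11.8 = 1.3983; z_E = (7.3 − 5.85)/1.4 = 1.0357; E_B = (1.3983 − 1.0357)/√2 = 0.2564.
E_A − E_B = 1.6905 − 0.2564 = 1.4341 ≈ 1.43.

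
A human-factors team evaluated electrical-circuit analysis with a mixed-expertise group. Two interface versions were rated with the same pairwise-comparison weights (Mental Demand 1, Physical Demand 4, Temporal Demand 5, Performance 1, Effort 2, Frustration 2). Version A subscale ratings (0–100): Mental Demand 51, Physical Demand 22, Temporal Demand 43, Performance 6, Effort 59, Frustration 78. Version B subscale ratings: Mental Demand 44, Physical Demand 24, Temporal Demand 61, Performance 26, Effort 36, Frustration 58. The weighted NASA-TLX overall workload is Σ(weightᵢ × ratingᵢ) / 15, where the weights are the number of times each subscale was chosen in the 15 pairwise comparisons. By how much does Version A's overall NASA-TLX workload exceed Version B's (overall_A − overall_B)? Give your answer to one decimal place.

Version A weighted sum = 1·51 + 4·22 + 5·43 + 1·6 + 2·59 + 2·78 = 51 + 88 + 215 + 6 + 118 + 156 = 634; overall_A = 634/15 = 42.2667.
Version B weighted sum = 1·44 + 4·24 + 5·61 + 1·26 + 2·36 + 2·58 = 44 + 96 + 305 + 26 + 72 + 116 = 659; overall_B = 659/15 = 43.9333.
Difference = 42.2667 − 43.9333 = -1.6666 ≈ -1.7.

-1.7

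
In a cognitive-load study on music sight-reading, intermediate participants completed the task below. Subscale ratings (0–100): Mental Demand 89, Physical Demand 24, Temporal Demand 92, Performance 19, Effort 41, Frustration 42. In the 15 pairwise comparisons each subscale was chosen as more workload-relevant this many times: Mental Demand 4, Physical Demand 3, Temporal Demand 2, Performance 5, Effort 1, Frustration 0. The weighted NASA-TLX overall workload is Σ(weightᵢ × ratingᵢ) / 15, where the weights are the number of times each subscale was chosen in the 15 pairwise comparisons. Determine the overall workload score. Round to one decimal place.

The tallies are the weights (they sum to 15).
Weighted sum = 4·89 + 3·24 + 2·92 + 5·19 + 1·41 + 0·42
            = 356 + 72 + 184 + 95 + 41 + 0 = 748.
Overall workload = 748 / 15 = 49.8667 ≈ 49.9.

49.9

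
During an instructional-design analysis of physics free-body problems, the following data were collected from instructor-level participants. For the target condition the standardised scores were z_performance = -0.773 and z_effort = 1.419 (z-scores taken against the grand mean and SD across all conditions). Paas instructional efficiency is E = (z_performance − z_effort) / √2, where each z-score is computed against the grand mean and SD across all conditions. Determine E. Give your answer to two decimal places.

-1.55

z_P − z_E = -0.773 − 1.419 = -2.1920.
E = -2.1920 / √2 = -2.1920 / 1.41421 = -1.5500 ≈ -1.55.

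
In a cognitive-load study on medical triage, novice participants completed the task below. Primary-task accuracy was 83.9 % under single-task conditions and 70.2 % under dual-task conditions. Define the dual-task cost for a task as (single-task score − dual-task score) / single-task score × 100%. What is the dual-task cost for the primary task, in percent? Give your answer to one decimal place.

16.3

Cost = (83.9 − 70.2) / 83.9 × 100%
     = 13.7000 / 83.9 × 100% = 16.3290%.
≈ 16.3%.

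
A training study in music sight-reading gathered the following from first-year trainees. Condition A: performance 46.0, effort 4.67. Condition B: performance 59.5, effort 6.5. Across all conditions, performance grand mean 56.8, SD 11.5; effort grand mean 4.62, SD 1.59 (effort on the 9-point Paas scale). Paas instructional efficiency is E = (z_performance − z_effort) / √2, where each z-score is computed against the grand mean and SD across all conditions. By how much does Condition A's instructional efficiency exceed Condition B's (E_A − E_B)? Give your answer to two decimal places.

Condition A: z_P = (46.0 − 56.8)/11.5 = -0.9391; z_E = (4.67 − 4.62)/1.59 = 0.0314; E_A = (-0.9391 − 0.0314)/√2 = -0.6862.
Condition B: z_P = (59.5 − 56.8)/11.5 = 0.2348; z_E = (6.5 − 4.62)/1.59 = 1.1824; E_B = (0.2348 − 1.1824)/√2 = -0.6701.
E_A − E_B = -0.6862 − (-0.6701) = -0.0161 ≈ -0.02.

-0.02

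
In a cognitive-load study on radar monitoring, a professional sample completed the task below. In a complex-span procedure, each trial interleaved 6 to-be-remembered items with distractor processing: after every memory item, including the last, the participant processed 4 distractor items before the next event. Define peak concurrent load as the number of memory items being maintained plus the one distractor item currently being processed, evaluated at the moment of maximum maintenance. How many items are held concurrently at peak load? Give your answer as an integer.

Maintenance is greatest during the distractor(s) after memory item 6: all 6 memory items are being held.
One distractor item is concurrently being processed.
Peak concurrent load = 6 + 1 = 7 items.

7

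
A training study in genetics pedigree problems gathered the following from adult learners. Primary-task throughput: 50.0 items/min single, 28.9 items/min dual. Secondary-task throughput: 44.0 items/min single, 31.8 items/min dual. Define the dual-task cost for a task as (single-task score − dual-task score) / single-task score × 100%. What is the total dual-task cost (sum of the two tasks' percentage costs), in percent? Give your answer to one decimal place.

69.9

Primary cost = (50.0 − 28.9) / 50.0 × 100% = 42.2000%.
Secondary cost = (44.0 − 31.8) / 44.0 × 100% = 27.7273%.
Total = 42.2000% + 27.7273% = 69.9273% ≈ 69.9%.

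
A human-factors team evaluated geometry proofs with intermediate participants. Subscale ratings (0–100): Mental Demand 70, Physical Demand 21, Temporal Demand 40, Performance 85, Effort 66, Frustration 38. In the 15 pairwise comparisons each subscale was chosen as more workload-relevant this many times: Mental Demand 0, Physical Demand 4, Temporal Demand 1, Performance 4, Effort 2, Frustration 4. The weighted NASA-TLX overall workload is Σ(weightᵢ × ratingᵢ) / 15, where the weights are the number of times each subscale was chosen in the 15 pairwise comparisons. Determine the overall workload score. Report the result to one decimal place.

49.9

The tallies are the weights (they sum to 15).
Weighted sum = 0·70 + 4·21 + 1·40 + 4·85 + 2·66 + 4·38
            = 0 + 84 + 40 + 340 + 132 + 152 = 748.
Overall workload = 748 / 15 = 49.8667 ≈ 49.9.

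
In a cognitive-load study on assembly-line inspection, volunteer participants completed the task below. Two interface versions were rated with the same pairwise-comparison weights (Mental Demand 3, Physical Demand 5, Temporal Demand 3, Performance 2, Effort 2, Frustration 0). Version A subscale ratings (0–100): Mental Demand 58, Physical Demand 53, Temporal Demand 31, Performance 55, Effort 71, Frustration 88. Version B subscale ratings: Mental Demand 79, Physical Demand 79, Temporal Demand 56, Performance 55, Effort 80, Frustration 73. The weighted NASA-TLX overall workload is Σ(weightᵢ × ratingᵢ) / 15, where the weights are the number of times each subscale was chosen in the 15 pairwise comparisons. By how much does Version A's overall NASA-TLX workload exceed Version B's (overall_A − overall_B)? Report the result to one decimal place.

Version A weighted sum = 3·58 + 5·53 + 3·31 + 2·55 + 2·71 + 0·88 = 174 + 265 + 93 + 110 + 142 + 0 = 784; overall_A = 784/15 = 52.2667.
Version B weighted sum = 3·79 + 5·79 + 3·56 + 2·55 + 2·80 + 0·73 = 237 + 395 + 168 + 110 + 160 + 0 = 1070; overall_B = 1070/15 = 71.3333.
Difference = 52.2667 − 71.3333 = -19.0666 ≈ -19.1.

-19.1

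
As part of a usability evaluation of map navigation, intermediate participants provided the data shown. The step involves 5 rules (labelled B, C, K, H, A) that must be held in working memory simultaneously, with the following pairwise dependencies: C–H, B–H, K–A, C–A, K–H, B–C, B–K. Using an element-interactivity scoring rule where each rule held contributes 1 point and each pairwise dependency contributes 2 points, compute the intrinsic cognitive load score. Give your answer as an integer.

19

Count of rules held simultaneously: 5.
Count of pairwise dependencies listed: 7.
Element contribution: 5 × 1 = 5.
Interaction contribution: 7 × 2 = 14.
Intrinsic load = 5 + 14 = 19.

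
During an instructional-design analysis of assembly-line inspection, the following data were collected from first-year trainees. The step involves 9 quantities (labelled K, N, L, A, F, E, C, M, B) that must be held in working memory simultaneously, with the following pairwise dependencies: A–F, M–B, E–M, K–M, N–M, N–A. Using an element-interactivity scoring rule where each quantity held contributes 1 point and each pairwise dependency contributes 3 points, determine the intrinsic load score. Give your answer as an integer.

27

Count of quantities held simultaneously: 9.
Count of pairwise dependencies listed: 6.
Element contribution: 9 × 1 = 9.
Interaction contribution: 6 × 3 = 18.
Intrinsic load = 9 + 18 = 27.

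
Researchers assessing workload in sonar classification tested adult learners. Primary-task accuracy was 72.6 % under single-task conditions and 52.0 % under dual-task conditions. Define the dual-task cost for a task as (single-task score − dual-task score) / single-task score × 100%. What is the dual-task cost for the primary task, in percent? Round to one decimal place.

28.4

Cost = (72.6 − 52.0) / 72.6 × 100%
     = 20.6000 / 72.6 × 100% = 28.3747%.
≈ 28.4%.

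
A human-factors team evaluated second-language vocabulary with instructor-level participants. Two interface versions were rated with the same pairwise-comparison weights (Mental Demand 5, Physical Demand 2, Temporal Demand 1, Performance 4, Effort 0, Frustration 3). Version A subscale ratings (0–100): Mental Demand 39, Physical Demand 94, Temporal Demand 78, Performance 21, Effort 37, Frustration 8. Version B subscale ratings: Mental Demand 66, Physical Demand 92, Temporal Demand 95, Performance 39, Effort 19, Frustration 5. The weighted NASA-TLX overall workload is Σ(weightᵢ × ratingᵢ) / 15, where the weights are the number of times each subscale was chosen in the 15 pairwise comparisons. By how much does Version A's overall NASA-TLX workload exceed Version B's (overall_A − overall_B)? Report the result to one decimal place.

Version A weighted sum = 5·39 + 2·94 + 1·78 + 4·21 + 0·37 + 3·8 = 195 + 188 + 78 + 84 + 0 + 24 = 569; overall_A = 569/15 = 37.9333.
Version B weighted sum = 5·66 + 2·92 + 1·95 + 4·39 + 0·19 + 3·5 = 330 + 184 + 95 + 156 + 0 + 15 = 780; overall_B = 780/15 = 52.0000.
Difference = 37.9333 − 52.0000 = -14.0667 ≈ -14.1.

-14.1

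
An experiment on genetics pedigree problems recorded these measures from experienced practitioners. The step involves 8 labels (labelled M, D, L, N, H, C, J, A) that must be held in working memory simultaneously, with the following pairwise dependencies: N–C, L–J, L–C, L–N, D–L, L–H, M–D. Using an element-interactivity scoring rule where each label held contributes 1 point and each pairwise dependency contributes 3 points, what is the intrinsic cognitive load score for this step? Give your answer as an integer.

29

Count of labels held simultaneously: 8.
Count of pairwise dependencies listed: 7.
Element contribution: 8 × 1 = 8.
Interaction contribution: 7 × 3 = 21.
Intrinsic load = 8 + 21 = 29.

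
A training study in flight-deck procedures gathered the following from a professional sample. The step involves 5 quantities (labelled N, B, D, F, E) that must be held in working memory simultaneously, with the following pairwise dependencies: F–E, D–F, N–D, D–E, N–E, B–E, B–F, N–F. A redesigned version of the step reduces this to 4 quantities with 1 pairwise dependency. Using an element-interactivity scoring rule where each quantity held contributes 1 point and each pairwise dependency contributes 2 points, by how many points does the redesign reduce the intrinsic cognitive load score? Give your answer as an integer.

Original: 5 × 1 + 8 × 2 = 5 + 16 = 21.
Redesigned: 4 × 1 + 1 × 2 = 4 + 2 = 6.
Reduction = 21 − 6 = 15.

15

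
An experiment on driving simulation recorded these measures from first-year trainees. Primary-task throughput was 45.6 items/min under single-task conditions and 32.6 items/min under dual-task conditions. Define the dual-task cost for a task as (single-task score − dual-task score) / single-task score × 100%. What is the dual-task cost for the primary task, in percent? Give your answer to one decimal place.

28.5

Cost = (45.6 − 32.6) / 45.6 × 100%
     = 13.0000 / 45.6 × 100% = 28.5088%.
≈ 28.5%.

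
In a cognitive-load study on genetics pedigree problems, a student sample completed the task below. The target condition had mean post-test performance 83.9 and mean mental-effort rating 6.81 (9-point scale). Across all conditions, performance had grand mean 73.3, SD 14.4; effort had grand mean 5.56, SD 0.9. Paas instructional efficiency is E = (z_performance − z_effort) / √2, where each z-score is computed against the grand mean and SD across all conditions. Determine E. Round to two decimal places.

-0.46

z_performance = (83.9 − 73.3) / 14.4 = 10.6000 / 14.4 = 0.7361.
z_effort = (6.81 − 5.56) / 0.9 = 1.2500 / 0.9 = 1.3889.
z_P − z_E = 0.7361 − 1.3889 = -0.6528.
E = -0.6528 / √2 = -0.6528 / 1.41421 = -0.4616 ≈ -0.46.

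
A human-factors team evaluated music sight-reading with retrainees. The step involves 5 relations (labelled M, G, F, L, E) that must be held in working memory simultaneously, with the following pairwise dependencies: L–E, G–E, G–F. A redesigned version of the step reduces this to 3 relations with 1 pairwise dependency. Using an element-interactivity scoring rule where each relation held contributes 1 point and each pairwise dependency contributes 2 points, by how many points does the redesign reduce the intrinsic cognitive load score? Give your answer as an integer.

Original: 5 × 1 + 3 × 2 = 5 + 6 = 11.
Redesigned: 3 × 1 + 1 × 2 = 3 + 2 = 5.
Reduction = 11 − 5 = 6.

6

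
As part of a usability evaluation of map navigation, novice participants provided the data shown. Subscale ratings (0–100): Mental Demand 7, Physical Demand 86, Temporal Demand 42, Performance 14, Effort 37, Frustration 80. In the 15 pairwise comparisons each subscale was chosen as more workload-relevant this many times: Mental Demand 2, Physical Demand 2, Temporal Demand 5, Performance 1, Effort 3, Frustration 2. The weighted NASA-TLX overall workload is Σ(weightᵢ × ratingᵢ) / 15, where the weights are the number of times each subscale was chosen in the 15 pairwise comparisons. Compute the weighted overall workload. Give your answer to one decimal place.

45.4

The tallies are the weights (they sum to 15).
Weighted sum = 2·7 + 2·86 + 5·42 + 1·14 + 3·37 + 2·80
            = 14 + 172 + 210 + 14 + 111 + 160 = 681.
Overall workload = 681 / 15 = 45.4000 ≈ 45.4.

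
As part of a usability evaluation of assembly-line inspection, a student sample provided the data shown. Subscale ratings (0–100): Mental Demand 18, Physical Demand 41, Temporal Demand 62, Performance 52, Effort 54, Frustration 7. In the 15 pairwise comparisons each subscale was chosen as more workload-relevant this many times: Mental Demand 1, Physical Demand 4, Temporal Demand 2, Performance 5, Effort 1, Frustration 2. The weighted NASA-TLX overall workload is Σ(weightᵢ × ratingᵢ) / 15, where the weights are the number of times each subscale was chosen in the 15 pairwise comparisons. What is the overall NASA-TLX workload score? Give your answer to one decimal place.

The tallies are the weights (they sum to 15).
Weighted sum = 1·18 + 4·41 + 2·62 + 5·52 + 1·54 + 2·7
            = 18 + 164 + 124 + 260 + 54 + 14 = 634.
Overall workload = 634 / 15 = 42.2667 ≈ 42.3.

42.3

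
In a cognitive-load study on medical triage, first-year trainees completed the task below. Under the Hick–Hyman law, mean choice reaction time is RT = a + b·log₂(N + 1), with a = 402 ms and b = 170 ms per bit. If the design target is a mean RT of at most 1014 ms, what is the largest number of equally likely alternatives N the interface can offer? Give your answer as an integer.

11

Set 402 + 170·log₂(N + 1) ≤ 1014.
log₂(N + 1) ≤ (1014 − 402) / 170 = 3.6000.
N + 1 ≤ 2^3.6000 = 12.1257.
N ≤ 11.1257, so the largest integer N is 11.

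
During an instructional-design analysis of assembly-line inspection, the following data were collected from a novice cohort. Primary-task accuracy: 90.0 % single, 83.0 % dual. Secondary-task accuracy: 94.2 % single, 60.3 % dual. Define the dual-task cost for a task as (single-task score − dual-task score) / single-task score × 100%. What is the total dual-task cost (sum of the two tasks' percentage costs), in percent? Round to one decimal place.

43.8

Primary cost = (90.0 − 83.0) / 90.0 × 100% = 7.7778%.
Secondary cost = (94.2 − 60.3) / 94.2 × 100% = 35.9873%.
Total = 7.7778% + 35.9873% = 43.7651% ≈ 43.8%.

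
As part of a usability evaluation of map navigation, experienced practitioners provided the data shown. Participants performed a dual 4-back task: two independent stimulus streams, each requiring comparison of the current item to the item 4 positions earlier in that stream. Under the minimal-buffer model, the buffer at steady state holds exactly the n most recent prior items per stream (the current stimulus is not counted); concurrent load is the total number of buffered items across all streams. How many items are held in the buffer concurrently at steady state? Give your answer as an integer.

Each stream's buffer holds its 4 most recent prior items.
Two independent streams: 2 × 4 = 8 buffered items at steady state.

8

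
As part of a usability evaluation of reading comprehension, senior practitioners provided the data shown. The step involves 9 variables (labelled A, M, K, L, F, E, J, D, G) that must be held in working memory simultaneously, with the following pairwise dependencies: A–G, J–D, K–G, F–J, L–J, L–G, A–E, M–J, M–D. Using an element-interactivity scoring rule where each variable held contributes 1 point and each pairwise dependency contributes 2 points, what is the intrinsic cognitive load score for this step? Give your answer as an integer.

27

Count of variables held simultaneously: 9.
Count of pairwise dependencies listed: 9.
Element contribution: 9 × 1 = 9.
Interaction contribution: 9 × 2 = 18.
Intrinsic load = 9 + 18 = 27.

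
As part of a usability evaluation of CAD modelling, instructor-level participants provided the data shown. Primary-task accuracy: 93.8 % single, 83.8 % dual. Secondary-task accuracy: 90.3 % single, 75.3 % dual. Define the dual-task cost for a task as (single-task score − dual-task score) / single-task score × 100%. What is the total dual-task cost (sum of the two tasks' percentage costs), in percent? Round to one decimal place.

Primary cost = (93.8 − 83.8) / 93.8 × 100% = 10.6610%.
Secondary cost = (90.3 − 75.3) / 90.3 × 100% = 16.6113%.
Total = 10.6610% + 16.6113% = 27.2723% ≈ 27.3%.

27.3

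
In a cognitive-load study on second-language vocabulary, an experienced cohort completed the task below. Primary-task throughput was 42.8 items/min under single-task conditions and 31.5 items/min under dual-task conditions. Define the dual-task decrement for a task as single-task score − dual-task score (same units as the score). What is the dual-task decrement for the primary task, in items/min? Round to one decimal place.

11.3

Decrement = 42.8 − 31.5 = 11.3000 items/min ≈ 11.3 items/min.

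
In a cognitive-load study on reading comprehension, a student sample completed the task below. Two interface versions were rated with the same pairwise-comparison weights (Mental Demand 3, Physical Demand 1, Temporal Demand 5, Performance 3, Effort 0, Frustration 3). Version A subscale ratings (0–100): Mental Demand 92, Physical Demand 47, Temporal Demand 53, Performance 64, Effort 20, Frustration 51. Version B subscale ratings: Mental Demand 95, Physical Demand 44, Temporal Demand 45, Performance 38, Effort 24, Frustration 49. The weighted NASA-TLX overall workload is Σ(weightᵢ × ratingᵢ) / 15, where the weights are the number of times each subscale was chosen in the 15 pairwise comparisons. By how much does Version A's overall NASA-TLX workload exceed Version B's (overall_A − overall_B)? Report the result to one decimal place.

Version A weighted sum = 3·92 + 1·47 + 5·53 + 3·64 + 0·20 + 3·51 = 276 + 47 + 265 + 192 + 0 + 153 = 933; overall_A = 933/15 = 62.2000.
Version B weighted sum = 3·95 + 1·44 + 5·45 + 3·38 + 0·24 + 3·49 = 285 + 44 + 225 + 114 + 0 + 147 = 815; overall_B = 815/15 = 54.3333.
Difference = 62.2000 − 54.3333 = 7.8667 ≈ 7.9.

7.9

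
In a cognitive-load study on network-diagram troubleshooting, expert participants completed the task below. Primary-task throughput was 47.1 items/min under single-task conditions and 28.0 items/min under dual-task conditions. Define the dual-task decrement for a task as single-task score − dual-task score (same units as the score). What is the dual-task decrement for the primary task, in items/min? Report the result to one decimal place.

19.1

Decrement = 47.1 − 28.0 = 19.1000 items/min ≈ 19.1 items/min.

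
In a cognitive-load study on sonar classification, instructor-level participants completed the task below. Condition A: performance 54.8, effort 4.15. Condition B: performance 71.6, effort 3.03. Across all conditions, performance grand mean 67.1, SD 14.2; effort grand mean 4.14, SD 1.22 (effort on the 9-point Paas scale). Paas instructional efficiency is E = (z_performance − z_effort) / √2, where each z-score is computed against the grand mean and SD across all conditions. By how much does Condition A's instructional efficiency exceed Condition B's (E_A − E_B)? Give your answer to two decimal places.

-1.49

Condition A: z_P = (54.8 − 67.1)/14.2 = -0.8662; z_E = (4.15 − 4.14)/1.22 = 0.0082; E_A = (-0.8662 − 0.0082)/√2 = -0.6183.
Condition B: z_P = (71.6 − 67.1)/14.2 = 0.3169; z_E = (3.03 − 4.14)/1.22 = -0.9098; E_B = (0.3169 − (-0.9098))/√2 = 0.8674.
E_A − E_B = -0.6183 − 0.8674 = -1.4857 ≈ -1.49.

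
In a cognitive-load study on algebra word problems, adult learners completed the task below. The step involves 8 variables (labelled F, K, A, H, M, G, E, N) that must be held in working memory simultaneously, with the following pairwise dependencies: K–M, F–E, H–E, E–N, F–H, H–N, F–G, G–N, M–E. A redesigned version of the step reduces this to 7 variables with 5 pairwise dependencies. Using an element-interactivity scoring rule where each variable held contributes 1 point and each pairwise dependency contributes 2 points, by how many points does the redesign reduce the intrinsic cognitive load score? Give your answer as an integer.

9

Original: 8 × 1 + 9 × 2 = 8 + 18 = 26.
Redesigned: 7 × 1 + 5 × 2 = 7 + 10 = 17.
Reduction = 26 − 17 = 9.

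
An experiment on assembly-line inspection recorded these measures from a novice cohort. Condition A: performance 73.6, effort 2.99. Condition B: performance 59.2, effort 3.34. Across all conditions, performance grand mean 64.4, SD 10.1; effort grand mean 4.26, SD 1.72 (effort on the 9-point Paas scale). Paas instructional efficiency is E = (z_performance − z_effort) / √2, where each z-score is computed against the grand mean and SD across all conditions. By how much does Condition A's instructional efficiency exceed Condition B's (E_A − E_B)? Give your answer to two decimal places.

1.15

Condition A: z_P = (73.6 − 64.4)/10.1 = 0.9109; z_E = (2.99 − 4.26)/1.72 = -0.7384; E_A = (0.9109 − (-0.7384))/√2 = 1.1662.
Condition B: z_P = (59.2 − 64.4)/10.1 = -0.5149; z_E = (3.34 − 4.26)/1.72 = -0.5349; E_B = (-0.5149 − (-0.5349))/√2 = 0.0141.
E_A − E_B = 1.1662 − 0.0141 = 1.1521 ≈ 1.15.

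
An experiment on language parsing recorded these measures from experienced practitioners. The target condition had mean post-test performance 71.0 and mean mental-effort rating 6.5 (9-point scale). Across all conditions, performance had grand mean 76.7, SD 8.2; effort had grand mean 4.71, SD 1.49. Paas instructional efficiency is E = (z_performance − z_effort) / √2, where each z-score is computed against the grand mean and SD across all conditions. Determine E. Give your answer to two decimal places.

-1.34

z_performance = (71.0 − 76.7) / 8.2 = -5.7000 / 8.2 = -0.6951.
z_effort = (6.5 − 4.71) / 1.49 = 1.7900 / 1.49 = 1.2013.
z_P − z_E = -0.6951 − 1.2013 = -1.8964.
E = -1.8964 / √2 = -1.8964 / 1.41421 = -1.3410 ≈ -1.34.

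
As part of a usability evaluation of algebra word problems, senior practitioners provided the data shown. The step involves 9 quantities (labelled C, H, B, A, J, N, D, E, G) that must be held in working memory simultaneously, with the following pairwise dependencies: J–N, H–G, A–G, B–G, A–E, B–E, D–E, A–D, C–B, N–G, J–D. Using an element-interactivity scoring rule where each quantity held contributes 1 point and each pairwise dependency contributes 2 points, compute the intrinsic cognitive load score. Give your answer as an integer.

31

Count of quantities held simultaneously: 9.
Count of pairwise dependencies listed: 11.
Element contribution: 9 × 1 = 9.
Interaction contribution: 11 × 2 = 22.
Intrinsic load = 9 + 22 = 31.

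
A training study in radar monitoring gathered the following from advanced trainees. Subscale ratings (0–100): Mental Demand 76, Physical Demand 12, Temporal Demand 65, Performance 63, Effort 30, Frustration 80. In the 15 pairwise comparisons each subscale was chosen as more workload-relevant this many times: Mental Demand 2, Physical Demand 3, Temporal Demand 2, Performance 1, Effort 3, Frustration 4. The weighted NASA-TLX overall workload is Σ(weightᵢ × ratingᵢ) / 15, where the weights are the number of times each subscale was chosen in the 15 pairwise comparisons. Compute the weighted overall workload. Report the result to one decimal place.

52.7

The tallies are the weights (they sum to 15).
Weighted sum = 2·76 + 3·12 + 2·65 + 1·63 + 3·30 + 4·80
            = 152 + 36 + 130 + 63 + 90 + 320 = 791.
Overall workload = 791 / 15 = 52.7333 ≈ 52.7.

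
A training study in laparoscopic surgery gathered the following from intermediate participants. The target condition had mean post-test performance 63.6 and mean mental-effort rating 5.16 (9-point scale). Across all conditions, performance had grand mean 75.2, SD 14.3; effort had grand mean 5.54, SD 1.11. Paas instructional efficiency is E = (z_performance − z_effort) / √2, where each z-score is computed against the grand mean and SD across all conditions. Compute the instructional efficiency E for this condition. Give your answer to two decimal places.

-0.33

z_performance = (63.6 − 75.2) / 14.3 = -11.6000 / 14.3 = -0.8112.
z_effort = (5.16 − 5.54) / 1.11 = -0.3800 / 1.11 = -0.3423.
z_P − z_E = -0.8112 − (-0.3423) = -0.4689.
E = -0.4689 / √2 = -0.4689 / 1.41421 = -0.3316 ≈ -0.33.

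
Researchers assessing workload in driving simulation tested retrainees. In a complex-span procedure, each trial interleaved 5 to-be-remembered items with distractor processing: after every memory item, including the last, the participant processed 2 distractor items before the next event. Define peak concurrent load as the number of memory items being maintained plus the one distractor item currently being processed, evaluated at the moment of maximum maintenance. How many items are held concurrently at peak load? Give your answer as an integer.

6

Maintenance is greatest during the distractor(s) after memory item 5: all 5 memory items are being held.
One distractor item is concurrently being processed.
Peak concurrent load = 5 + 1 = 6 items.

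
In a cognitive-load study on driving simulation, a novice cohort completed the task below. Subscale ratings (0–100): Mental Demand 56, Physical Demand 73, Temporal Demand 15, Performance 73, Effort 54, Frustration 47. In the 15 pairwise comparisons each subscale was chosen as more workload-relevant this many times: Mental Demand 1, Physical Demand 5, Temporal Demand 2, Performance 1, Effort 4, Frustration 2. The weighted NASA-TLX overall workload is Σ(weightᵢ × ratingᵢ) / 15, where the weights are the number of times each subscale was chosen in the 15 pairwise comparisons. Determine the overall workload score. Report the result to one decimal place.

The tallies are the weights (they sum to 15).
Weighted sum = 1·56 + 5·73 + 2·15 + 1·73 + 4·54 + 2·47
            = 56 + 365 + 30 + 73 + 216 + 94 = 834.
Overall workload = 834 / 15 = 55.6000 ≈ 55.6.

55.6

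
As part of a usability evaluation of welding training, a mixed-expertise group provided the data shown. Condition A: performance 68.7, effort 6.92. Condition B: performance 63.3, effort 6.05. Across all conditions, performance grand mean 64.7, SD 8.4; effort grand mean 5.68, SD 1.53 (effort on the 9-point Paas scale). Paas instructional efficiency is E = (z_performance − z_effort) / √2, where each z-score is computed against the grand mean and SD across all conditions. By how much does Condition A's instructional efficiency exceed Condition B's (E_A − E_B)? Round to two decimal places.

Condition A: z_P = (68.7 − 64.7)/8.4 = 0.4762; z_E = (6.92 − 5.68)/1.53 = 0.8105; E_A = (0.4762 − 0.8105)/√2 = -0.2364.
Condition B: z_P = (63.3 − 64.7)/8.4 = -0.1667; z_E = (6.05 − 5.68)/1.53 = 0.2418; E_B = (-0.1667 − 0.2418)/√2 = -0.2889.
E_A − E_B = -0.2364 − (-0.2889) = 0.0525 ≈ 0.05.

0.05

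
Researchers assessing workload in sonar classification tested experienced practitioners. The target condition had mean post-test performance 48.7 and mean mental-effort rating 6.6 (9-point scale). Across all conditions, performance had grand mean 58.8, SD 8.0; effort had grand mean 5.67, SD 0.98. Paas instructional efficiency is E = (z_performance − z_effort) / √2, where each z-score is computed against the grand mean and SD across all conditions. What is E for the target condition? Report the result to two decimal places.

-1.56

z_performance = (48.7 − 58.8) / 8.0 = -10.1000 / 8.0 = -1.2625.
z_effort = (6.6 − 5.67) / 0.98 = 0.9300 / 0.98 = 0.9490.
z_P − z_E = -1.2625 − 0.9490 = -2.2115.
E = -2.2115 / √2 = -2.2115 / 1.41421 = -1.5638 ≈ -1.56.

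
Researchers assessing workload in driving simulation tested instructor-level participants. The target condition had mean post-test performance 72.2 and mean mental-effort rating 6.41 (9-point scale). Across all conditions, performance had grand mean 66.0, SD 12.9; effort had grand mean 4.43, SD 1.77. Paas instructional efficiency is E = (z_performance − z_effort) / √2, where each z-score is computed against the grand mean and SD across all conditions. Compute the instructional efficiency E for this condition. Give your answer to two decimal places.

z_performance = (72.2 − 66.0) / 12.9 = 6.2000 / 12.9 = 0.4806.
z_effort = (6.41 − 4.43) / 1.77 = 1.9800 / 1.77 = 1.1186.
z_P − z_E = 0.4806 − 1.1186 = -0.6380.
E = -0.6380 / √2 = -0.6380 / 1.41421 = -0.4511 ≈ -0.45.

-0.45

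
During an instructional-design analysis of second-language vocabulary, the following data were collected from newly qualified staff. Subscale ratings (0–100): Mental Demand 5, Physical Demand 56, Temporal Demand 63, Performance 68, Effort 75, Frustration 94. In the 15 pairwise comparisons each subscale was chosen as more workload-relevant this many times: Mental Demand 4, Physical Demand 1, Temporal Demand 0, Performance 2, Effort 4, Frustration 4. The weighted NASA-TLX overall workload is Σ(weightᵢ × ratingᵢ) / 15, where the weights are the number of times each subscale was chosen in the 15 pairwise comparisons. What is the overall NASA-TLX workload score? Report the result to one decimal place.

59.2

The tallies are the weights (they sum to 15).
Weighted sum = 4·5 + 1·56 + 0·63 + 2·68 + 4·75 + 4·94
            = 20 + 56 + 0 + 136 + 300 + 376 = 888.
Overall workload = 888 / 15 = 59.2000 ≈ 59.2.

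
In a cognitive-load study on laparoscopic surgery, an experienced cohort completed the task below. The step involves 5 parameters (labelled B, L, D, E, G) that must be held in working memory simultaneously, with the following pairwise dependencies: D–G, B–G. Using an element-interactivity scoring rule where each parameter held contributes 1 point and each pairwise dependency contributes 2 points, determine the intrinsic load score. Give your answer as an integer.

Count of parameters held simultaneously: 5.
Count of pairwise dependencies listed: 2.
Element contribution: 5 × 1 = 5.
Interaction contribution: 2 × 2 = 4.
Intrinsic load = 5 + 4 = 9.

9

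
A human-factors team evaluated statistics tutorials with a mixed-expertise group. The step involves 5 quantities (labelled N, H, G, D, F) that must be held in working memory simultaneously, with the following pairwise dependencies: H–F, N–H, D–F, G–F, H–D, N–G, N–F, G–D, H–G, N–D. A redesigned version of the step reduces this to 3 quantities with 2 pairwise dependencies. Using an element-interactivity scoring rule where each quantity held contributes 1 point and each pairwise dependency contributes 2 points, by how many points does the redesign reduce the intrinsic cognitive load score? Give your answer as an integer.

18

Original: 5 × 1 + 10 × 2 = 5 + 20 = 25.
Redesigned: 3 × 1 + 2 × 2 = 3 + 4 = 7.
Reduction = 25 − 7 = 18.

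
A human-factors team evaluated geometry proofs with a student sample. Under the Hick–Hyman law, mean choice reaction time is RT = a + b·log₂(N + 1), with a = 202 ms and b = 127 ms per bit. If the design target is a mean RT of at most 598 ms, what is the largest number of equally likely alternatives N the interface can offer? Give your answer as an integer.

Set 202 + 127·log₂(N + 1) ≤ 598.
log₂(N + 1) ≤ (598 − 202) / 127 = 3.1181.
N + 1 ≤ 2^3.1181 = 8.6824.
N ≤ 7.6824, so the largest integer N is 7.

7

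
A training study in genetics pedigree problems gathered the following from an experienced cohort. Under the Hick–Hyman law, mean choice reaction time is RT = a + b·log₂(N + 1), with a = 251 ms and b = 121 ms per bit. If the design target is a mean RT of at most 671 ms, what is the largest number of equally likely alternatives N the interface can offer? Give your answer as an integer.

10

Set 251 + 121·log₂(N + 1) ≤ 671.
log₂(N + 1) ≤ (671 − 251) / 121 = 3.4711.
N + 1 ≤ 2^3.4711 = 11.0893.
N ≤ 10.0893, so the largest integer N is 10.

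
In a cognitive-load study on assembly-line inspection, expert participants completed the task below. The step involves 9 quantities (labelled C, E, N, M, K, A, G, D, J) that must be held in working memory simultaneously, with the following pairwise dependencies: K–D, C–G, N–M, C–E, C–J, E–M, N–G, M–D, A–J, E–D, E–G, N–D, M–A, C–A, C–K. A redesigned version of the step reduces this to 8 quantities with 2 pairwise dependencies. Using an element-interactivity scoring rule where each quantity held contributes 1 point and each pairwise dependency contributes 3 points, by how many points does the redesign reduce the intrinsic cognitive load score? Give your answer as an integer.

40

Original: 9 × 1 + 15 × 3 = 9 + 45 = 54.
Redesigned: 8 × 1 + 2 × 3 = 8 + 6 = 14.
Reduction = 54 − 14 = 40.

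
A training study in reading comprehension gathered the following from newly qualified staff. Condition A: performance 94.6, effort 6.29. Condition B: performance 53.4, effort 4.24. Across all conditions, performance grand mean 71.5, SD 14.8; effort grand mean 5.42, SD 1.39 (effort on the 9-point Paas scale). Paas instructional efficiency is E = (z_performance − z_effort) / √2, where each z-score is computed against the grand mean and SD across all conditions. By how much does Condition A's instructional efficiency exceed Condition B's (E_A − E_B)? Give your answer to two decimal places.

0.93

Condition A: z_P = (94.6 − 71.5)/14.8 = 1.5608; z_E = (6.29 − 5.42)/1.39 = 0.6259; E_A = (1.5608 − 0.6259)/√2 = 0.6611.
Condition B: z_P = (53.4 − 71.5)/14.8 = -1.2230; z_E = (4.24 − 5.42)/1.39 = -0.8489; E_B = (-1.2230 − (-0.8489))/√2 = -0.2645.
E_A − E_B = 0.6611 − (-0.2645) = 0.9256 ≈ 0.93.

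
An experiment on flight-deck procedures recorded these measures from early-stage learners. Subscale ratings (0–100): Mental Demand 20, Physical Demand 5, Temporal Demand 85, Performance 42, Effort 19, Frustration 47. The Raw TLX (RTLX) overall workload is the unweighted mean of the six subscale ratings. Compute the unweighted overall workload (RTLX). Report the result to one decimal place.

36.3

Sum of ratings = 20 + 5 + 85 + 42 + 19 + 47 = 218.
RTLX = 218 / 6 = 36.3333 ≈ 36.3.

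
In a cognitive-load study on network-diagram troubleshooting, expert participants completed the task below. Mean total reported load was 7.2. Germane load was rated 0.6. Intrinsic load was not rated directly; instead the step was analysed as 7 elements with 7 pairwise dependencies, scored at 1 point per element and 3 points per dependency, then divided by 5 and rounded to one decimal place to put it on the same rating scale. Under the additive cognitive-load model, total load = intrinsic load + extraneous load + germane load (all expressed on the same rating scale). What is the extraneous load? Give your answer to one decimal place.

Intrinsic (element-interactivity): (7 × 1 + 7 × 3) / 5 = 28 / 5 = 5.6000 → 5.6.
extraneous load = total − intrinsic − germane
             = 7.2 − 5.6 − 0.6 = 1.0.

1.0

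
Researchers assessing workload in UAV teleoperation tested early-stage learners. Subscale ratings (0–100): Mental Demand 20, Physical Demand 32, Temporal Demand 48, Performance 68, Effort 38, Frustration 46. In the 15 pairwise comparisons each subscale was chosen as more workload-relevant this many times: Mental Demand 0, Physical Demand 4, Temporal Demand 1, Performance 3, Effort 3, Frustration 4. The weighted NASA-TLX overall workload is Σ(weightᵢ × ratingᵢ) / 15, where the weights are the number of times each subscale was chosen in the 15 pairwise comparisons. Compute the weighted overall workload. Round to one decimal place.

The tallies are the weights (they sum to 15).
Weighted sum = 0·20 + 4·32 + 1·48 + 3·68 + 3·38 + 4·46
            = 0 + 128 + 48 + 204 + 114 + 184 = 678.
Overall workload = 678 / 15 = 45.2000 ≈ 45.2.

45.2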